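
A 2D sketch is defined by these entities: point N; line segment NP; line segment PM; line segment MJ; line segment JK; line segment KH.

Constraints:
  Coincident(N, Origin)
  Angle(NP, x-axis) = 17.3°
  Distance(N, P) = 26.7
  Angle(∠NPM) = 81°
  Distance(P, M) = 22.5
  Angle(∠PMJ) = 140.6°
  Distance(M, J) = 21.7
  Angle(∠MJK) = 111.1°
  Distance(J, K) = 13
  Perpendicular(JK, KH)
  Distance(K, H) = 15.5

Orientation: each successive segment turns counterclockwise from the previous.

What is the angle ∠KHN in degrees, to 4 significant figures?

144.2°

N is at the origin; NP runs at 17.3° with length 26.7, so P = (25.49, 7.940). ∠NPM = 81.0° gives PM at 116.3° from the x-axis; with |PM| = 22.5, M = (15.52, 28.11). ∠PMJ = 140.6° gives MJ at 155.7° from the x-axis; with |MJ| = 21.7, J = (-4.254, 37.04). ∠MJK = 111.1° gives JK at -135.4° from the x-axis; with |JK| = 13.0, K = (-13.51, 27.91). JK is perpendicular to KH, so KH runs at -45.40°; with |KH| = 15.5, H = (-2.627, 16.88). Then cos ∠KHN = HK·HN / (|HK||HN|), giving 144.2°.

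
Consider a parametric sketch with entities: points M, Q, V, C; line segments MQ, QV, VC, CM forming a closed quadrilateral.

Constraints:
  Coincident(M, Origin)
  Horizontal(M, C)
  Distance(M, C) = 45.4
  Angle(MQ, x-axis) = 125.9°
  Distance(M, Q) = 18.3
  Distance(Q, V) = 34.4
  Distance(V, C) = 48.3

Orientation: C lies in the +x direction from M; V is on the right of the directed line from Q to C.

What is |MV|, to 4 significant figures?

17.71

Checks: |QV| = 34.40 ✓; |VC| = 48.30 ✓.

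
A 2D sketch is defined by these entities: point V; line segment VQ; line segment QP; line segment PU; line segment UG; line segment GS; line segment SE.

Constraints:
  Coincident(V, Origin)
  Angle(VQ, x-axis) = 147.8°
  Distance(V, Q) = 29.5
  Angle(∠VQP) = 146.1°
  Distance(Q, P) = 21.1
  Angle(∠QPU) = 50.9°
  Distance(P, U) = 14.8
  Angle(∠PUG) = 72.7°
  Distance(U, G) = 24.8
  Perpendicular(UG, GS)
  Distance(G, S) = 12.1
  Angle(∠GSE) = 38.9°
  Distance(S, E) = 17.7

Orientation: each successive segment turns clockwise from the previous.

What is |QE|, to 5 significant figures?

2.9758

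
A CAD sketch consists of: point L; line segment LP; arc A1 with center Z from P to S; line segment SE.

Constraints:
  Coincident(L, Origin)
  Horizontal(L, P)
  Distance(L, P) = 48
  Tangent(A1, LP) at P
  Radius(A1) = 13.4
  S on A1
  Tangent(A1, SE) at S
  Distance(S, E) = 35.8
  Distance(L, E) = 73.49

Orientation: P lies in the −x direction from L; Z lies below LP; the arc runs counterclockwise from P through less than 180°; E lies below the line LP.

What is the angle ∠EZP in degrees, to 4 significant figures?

173.1°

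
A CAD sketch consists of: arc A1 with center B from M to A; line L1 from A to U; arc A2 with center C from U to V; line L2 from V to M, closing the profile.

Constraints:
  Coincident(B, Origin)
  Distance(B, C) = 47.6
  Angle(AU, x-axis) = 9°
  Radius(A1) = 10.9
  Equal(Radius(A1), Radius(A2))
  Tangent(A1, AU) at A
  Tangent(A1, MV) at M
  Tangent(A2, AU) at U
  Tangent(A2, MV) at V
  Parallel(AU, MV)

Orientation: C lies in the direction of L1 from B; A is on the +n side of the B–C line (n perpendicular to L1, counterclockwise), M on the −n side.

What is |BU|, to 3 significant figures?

48.8

The slot axis is L1's direction at 9.0°, so u = (cos 9.0°, sin 9.0°) = (0.988, 0.156) and n = (−sin 9.0°, cos 9.0°) = (-0.156, 0.988). B is at the origin and C lies 47.6 along u from B, so C = 47.6·u = (47.0, 7.45). Tangency of A1 to both parallel lines with radius 10.9 puts A and M at B ± 10.9·n: A = (-1.71, 10.8), M = (1.71, -10.8). Equal radii place U and V the same way about C: U = C + 10.9·n = (45.3, 18.2), V = C − 10.9·n = (48.7, -3.32). Then |BU| = |U − B| = 48.8.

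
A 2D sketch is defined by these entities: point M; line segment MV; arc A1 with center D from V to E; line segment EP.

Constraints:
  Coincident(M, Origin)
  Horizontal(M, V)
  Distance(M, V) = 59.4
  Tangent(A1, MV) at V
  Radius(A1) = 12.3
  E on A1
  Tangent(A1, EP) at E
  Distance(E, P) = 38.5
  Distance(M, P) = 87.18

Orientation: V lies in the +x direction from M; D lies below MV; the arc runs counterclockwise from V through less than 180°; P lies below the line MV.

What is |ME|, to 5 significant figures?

52.777

Checks: |DE| = 12.30 ✓; ∠(DE, EP) = 90.00° ✓; |EP| = 38.50 ✓; |MP| = 87.18 ✓.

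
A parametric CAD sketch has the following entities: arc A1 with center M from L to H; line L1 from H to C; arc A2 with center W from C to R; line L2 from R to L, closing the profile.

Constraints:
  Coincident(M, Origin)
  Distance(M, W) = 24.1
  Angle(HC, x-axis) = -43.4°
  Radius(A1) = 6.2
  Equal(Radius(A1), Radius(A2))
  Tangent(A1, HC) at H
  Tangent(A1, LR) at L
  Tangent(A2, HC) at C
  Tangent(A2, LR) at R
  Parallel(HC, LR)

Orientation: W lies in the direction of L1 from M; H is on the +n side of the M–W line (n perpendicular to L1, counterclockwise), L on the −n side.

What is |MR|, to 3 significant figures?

24.9

The slot axis is L1's direction at -43.4°, so u = (cos -43.4°, sin -43.4°) = (0.727, -0.687) and n = (−sin -43.4°, cos -43.4°) = (0.687, 0.727). M is at the origin and W lies 24.1 along u from M, so W = 24.1·u = (17.5, -16.6). Tangency of A1 to both parallel lines with radius 6.2 puts H and L at M ± 6.2·n: H = (4.26, 4.50), L = (-4.26, -4.50). Equal radii place C and R the same way about W: C = W + 6.2·n = (21.8, -12.1), R = W − 6.2·n = (13.3, -21.1). Then |MR| = |R − M| = 24.9.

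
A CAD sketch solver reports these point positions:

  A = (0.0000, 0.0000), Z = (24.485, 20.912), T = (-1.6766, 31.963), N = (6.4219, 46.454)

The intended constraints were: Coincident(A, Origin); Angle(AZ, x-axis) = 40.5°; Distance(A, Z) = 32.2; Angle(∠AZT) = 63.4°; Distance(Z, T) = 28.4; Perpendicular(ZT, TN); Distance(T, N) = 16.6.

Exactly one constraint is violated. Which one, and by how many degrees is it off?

Perpendicular(ZT, TN) — off by 6.30°.

A = (0.00, 0.00) ✓; AZ at 40.50° ✓; |AZ| = 32.20 ✓; ∠AZT = 63.40° ✓; |ZT| = 28.40 ✓; ∠(ZT, TN) = 96.30° ✗; |TN| = 16.60 ✓.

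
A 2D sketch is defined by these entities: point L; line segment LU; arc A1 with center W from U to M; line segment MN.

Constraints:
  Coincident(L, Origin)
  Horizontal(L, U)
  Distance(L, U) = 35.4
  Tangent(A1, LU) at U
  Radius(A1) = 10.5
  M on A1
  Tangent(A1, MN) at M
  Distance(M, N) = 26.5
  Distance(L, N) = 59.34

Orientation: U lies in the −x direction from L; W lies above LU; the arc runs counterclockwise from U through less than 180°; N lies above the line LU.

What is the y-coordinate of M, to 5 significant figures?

17.901

Checks: |WM| = 10.50 ✓; ∠(WM, MN) = 90.00° ✓; |MN| = 26.50 ✓; |LN| = 59.34 ✓.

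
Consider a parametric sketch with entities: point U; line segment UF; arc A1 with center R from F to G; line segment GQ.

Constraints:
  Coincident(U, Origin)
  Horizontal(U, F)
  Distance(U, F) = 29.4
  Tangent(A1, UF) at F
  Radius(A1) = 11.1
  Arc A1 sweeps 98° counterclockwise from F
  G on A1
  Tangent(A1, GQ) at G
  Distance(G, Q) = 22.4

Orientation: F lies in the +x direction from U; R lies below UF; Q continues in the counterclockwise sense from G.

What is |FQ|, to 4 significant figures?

35.71

On A1, F sits at bearing 90° from R; a 98° counterclockwise sweep puts G at bearing 188°, so G = R + 11.1·(cos 188°, sin 188°) = (18.41, -12.64). Since A1 is tangent to GQ there, RG ⟂ GQ, so GQ runs along (−sin 188°, cos 188°); with |GQ| = 22.4, Q = (21.53, -34.83). Then |FQ| = |Q − F| = 35.71.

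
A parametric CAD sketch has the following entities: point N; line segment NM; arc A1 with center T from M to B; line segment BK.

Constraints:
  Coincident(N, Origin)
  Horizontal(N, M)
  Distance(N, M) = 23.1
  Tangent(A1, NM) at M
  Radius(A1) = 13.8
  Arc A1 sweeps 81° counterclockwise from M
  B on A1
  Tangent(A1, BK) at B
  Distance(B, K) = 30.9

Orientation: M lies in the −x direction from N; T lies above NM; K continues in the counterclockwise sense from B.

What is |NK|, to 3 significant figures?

42.4

N is at the origin; N and M share the same y with |NM| = 23.1 and M on the −x side, so M = (-23.1, 0.00). The tangent condition forces TM to be normal to NM, so T = M + (0, 13.8) = (-23.1, 13.8). On A1, M sits at bearing -90° from T; an 81° counterclockwise sweep puts B at bearing -9°, so B = T + 13.8·(cos -9°, sin -9°) = (-9.47, 11.6). Tangency of A1 to BK means the radius TB is perpendicular to BK, so BK runs along (−sin -9°, cos -9°); with |BK| = 30.9, K = (-4.64, 42.2). Then |NK| = |K − N| = 42.4.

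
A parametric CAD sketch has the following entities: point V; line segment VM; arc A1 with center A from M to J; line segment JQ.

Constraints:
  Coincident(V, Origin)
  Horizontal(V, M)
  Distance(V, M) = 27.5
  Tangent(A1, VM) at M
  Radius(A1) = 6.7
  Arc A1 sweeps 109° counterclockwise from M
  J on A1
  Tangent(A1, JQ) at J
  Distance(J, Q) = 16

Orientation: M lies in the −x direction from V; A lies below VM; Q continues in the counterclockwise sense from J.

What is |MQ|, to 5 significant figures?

24.036

On A1, M sits at bearing 90° from A; a 109° counterclockwise sweep puts J at bearing 199°, so J = A + 6.7·(cos 199°, sin 199°) = (-33.835, -8.8813). Tangency of A1 to JQ means the radius AJ is perpendicular to JQ, so JQ runs along (−sin 199°, cos 199°); with |JQ| = 16.0, Q = (-28.626, -24.010). Then |MQ| = |Q − M| = 24.036.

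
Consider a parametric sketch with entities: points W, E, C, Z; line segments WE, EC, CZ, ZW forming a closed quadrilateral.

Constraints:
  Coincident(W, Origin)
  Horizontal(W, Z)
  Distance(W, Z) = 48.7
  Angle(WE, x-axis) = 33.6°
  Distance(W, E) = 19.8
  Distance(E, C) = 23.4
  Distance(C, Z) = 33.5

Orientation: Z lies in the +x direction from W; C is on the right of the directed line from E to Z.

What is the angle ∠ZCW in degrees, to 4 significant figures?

123.0°

W is at the origin; W and Z share the same y with |WZ| = 48.7 and Z in +x, so Z = (48.7, 0). WE runs at 33.6° with |WE| = 19.8, so E = (16.49, 10.96). C is determined by |EC| = 23.4 and |CZ| = 33.5 together: it lies at the intersection of circle(E, 23.4) and circle(Z, 33.5). With |EZ| = 34.02, the foot of the radical line on EZ is 8.564 from E and the perpendicular offset is √(23.4² − 8.564²) = 21.78. Taking the right-of-EZ solution: C = (17.59, -12.42).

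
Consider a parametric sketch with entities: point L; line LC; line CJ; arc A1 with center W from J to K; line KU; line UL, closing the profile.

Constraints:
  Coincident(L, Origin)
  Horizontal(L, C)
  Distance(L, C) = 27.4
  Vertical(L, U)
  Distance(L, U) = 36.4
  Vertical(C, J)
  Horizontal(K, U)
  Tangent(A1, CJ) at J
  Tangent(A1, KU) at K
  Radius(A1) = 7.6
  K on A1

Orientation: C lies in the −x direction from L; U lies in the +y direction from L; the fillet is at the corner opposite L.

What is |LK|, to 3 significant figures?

41.4

L is at the origin; L and C share the same y with |LC| = 27.4 and C on the −x side, so C = (-27.4, 0.00). LU is vertical with |LU| = 36.4 and U on the +y side, so U = (0.00, 36.4). The virtual corner opposite L is at (-27.4, 36.4). Since A1 is tangent to CJ there, WJ ⟂ CJ and tangency of A1 to KU means the radius WK is perpendicular to KU, with radius 7.6, so the center W sits 7.6 in from both sides at W = (-19.8, 28.8). That places the tangent points at J = (-27.4, 28.8) on CJ and K = (-19.8, 36.4) on KU. Then |LK| = |K − L| = 41.4.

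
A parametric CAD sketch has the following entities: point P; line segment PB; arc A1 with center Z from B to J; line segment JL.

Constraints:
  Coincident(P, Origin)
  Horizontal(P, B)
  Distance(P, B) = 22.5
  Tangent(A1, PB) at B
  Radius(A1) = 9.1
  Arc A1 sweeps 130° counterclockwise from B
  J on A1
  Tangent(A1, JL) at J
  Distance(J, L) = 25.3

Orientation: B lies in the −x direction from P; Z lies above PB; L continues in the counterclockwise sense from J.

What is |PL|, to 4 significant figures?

46.79

P is at the origin; PB is horizontal with |PB| = 22.5 and B on the −x side, so B = (-22.50, 0.000). A1 meets PB tangentially, so ZB is at right angles to PB, so Z = B + (0, 9.1) = (-22.50, 9.100). On A1, B sits at bearing -90° from Z; a 130° counterclockwise sweep puts J at bearing 40°, so J = Z + 9.1·(cos 40°, sin 40°) = (-15.53, 14.95). Tangency of A1 to JL means the radius ZJ is perpendicular to JL, so JL runs along (−sin 40°, cos 40°); with |JL| = 25.3, L = (-31.79, 34.33). Then |PL| = |L − P| = 46.79.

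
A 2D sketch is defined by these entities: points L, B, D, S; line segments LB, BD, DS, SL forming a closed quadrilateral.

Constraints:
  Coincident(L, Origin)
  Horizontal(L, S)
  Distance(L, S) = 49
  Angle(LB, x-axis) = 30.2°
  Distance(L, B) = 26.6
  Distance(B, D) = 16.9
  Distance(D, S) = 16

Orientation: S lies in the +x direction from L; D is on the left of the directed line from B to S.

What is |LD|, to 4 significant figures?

42.00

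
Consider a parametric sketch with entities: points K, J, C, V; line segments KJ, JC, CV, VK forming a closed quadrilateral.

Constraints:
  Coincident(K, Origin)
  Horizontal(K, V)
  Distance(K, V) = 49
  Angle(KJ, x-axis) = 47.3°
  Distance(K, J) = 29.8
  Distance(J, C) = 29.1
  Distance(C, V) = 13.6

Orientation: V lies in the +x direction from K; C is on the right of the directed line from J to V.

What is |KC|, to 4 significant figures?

35.79

K is at the origin; K and V share the same y with |KV| = 49.0 and V in +x, so V = (49.0, 0). KJ runs at 47.3° with |KJ| = 29.8, so J = (20.21, 21.90). C is determined by |JC| = 29.1 and |CV| = 13.6 together: it lies at the intersection of circle(J, 29.1) and circle(V, 13.6). With |JV| = 36.17, the foot of the radical line on JV is 27.24 from J and the perpendicular offset is √(29.1² − 27.24²) = 10.25. Taking the right-of-JV solution: C = (35.68, -2.746).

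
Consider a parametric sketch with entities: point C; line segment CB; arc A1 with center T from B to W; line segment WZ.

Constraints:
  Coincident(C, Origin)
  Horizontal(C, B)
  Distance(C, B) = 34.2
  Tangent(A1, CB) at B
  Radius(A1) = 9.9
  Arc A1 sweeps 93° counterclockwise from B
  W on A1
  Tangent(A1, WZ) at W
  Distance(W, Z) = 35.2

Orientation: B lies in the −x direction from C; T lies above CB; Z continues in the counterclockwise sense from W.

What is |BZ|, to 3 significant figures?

46.3

C is at the origin; CB is horizontal with |CB| = 34.2 and B on the −x side, so B = (-34.2, 0.00). The tangent condition forces TB to be normal to CB, so T = B + (0, 9.9) = (-34.2, 9.90). On A1, B sits at bearing -90° from T; a 93° counterclockwise sweep puts W at bearing 3°, so W = T + 9.9·(cos 3°, sin 3°) = (-24.3, 10.4). Tangency of A1 to WZ means the radius TW is perpendicular to WZ, so WZ runs along (−sin 3°, cos 3°); with |WZ| = 35.2, Z = (-26.2, 45.6). Then |BZ| = |Z − B| = 46.3.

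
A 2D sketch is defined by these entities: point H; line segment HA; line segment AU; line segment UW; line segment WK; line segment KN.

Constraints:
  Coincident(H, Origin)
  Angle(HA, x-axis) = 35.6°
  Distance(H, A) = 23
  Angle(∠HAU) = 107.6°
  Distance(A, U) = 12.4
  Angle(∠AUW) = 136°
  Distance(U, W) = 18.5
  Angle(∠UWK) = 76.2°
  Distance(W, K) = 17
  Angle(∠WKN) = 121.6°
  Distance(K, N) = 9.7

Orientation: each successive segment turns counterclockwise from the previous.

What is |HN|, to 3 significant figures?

10.5

H is at the origin; HA runs at 35.6° with length 23.0, so A = (18.7, 13.4). ∠HAU = 107.6° gives AU at 108° from the x-axis; with |AU| = 12.4, U = (14.9, 25.2). ∠AUW = 136.0° gives UW at 152° from the x-axis; with |UW| = 18.5, W = (-1.47, 33.9). ∠UWK = 76.2° gives WK at -104° from the x-axis; with |WK| = 17.0, K = (-5.64, 17.4). ∠WKN = 121.6° gives KN at -45.8° from the x-axis; with |KN| = 9.7, N = (1.13, 10.4). Then |HN| = |N − H| = 10.5.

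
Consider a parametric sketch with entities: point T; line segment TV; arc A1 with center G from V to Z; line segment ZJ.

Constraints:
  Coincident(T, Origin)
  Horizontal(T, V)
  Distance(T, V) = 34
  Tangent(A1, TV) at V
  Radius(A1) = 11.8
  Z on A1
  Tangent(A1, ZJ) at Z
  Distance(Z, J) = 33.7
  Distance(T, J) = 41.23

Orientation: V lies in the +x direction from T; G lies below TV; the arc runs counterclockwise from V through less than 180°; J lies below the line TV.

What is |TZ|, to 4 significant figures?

24.19

Checks: |GZ| = 11.80 ✓; ∠(GZ, ZJ) = 90.00° ✓; |ZJ| = 33.70 ✓; |TJ| = 41.23 ✓.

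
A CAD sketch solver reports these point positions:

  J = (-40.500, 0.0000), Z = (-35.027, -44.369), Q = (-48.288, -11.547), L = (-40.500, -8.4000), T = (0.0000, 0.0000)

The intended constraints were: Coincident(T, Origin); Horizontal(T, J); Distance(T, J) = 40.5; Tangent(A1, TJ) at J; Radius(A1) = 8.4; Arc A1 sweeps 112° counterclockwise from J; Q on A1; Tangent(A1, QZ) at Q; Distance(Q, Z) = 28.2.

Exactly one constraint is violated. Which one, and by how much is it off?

Distance(Q, Z) = 28.2 — off by 7.20.

T = (0.00, 0.00) ✓; T.y = 0.00, J.y = 0.00 ✓; |TJ| = 40.50 ✓; ∠(LJ, JT) = 90.00° ✓; |LJ| = 8.400 ✓; bearing(L→Q) − bearing(L→J) = 112.0° ✓; |LQ| = 8.400 ✓; ∠(LQ, QZ) = 90.00° ✓; |QZ| = 35.40 ✗.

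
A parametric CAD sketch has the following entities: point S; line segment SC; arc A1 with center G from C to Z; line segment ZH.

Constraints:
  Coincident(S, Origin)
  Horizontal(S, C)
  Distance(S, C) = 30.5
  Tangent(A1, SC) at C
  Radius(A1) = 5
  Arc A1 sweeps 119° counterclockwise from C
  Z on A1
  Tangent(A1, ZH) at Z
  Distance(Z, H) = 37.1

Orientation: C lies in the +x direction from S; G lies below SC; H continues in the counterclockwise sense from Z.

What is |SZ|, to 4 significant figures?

27.16

S is at the origin; S and C share the same y with |SC| = 30.5 and C on the +x side, so C = (30.50, 0.000). Tangency of A1 to SC means the radius GC is perpendicular to SC, so G = C + (0, -5) = (30.50, -5.000). On A1, C sits at bearing 90° from G; a 119° counterclockwise sweep puts Z at bearing 209°, so Z = G + 5.0·(cos 209°, sin 209°) = (26.13, -7.424). Then |SZ| = |Z − S| = 27.16.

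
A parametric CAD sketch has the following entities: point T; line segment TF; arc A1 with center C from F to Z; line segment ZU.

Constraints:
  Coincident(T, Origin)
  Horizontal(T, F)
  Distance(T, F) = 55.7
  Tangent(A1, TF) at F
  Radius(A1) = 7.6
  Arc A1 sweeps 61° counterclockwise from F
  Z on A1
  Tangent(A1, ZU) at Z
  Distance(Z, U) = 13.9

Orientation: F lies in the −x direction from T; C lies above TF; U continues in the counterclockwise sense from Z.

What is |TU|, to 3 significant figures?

45.3

On A1, F sits at bearing -90° from C; a 61° counterclockwise sweep puts Z at bearing -29°, so Z = C + 7.6·(cos -29°, sin -29°) = (-49.1, 3.92). Tangency of A1 to ZU means the radius CZ is perpendicular to ZU, so ZU runs along (−sin -29°, cos -29°); with |ZU| = 13.9, U = (-42.3, 16.1). Then |TU| = |U − T| = 45.3.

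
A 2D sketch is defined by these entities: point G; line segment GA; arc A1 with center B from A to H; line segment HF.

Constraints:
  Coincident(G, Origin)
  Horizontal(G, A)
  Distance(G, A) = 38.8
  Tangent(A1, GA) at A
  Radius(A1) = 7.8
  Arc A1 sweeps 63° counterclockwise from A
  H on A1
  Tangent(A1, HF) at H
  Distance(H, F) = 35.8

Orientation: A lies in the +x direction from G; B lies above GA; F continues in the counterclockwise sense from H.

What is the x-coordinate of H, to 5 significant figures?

45.750

G is at the origin; G and A share the same y with |GA| = 38.8 and A on the +x side, so A = (38.800, 0.0000). Tangency of A1 to GA means the radius BA is perpendicular to GA, so B = A + (0, 7.8) = (38.800, 7.8000). On A1, A sits at bearing -90° from B; a 63° counterclockwise sweep puts H at bearing -27°, so H = B + 7.8·(cos -27°, sin -27°) = (45.750, 4.2589). So H.x = 45.750.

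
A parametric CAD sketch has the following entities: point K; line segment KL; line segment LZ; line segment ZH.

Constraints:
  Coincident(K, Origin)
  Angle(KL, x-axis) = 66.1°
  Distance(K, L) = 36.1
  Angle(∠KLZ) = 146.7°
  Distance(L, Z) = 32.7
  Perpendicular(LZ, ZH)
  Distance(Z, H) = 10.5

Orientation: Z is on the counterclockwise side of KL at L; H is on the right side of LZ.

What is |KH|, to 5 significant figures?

69.802

K is at the origin; KL runs at 66.1° with length 36.1, so L = 36.1·(cos 66.1°, sin 66.1°) = (14.626, 33.005). ∠KLZ = 146.7°, so LZ runs at 66.1° + (180° − 146.7°) = 99.400° from the x-axis; with |LZ| = 32.7, Z = L + 32.7·(cos 99.400°, sin 99.400°) = (9.2849, 65.265). The perpendicularity gives ZH at right angles to LZ; with |ZH| = 10.5 on the right of LZ, H = Z + 10.5·(0.98657, 0.16333) = (19.644, 66.980). Then |KH| = |H − K| = 69.802.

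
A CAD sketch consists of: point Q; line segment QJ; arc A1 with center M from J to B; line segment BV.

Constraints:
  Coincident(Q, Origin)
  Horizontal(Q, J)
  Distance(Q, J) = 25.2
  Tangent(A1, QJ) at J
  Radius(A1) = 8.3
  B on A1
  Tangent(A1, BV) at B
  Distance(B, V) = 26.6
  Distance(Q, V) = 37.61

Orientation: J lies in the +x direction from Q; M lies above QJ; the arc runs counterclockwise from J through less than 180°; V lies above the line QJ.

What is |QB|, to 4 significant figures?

34.45

Q is at the origin; QJ is horizontal with |QJ| = 25.2 and J on the +x side, so J = (25.20, 0.000). The tangent condition forces MJ to be normal to QJ, so M = J + (0, 8.3) = (25.20, 8.300). Since MB ⟂ BV (tangency), |MV| = √(8.3² + 26.6²) = 27.86 regardless of where B sits on A1. So V lies on both circle(Q, 37.61) and circle(M, 27.86); the above-QJ intersection is V = (15.31, 34.35). B is the foot of the tangent from V: B = (31.73, 13.42).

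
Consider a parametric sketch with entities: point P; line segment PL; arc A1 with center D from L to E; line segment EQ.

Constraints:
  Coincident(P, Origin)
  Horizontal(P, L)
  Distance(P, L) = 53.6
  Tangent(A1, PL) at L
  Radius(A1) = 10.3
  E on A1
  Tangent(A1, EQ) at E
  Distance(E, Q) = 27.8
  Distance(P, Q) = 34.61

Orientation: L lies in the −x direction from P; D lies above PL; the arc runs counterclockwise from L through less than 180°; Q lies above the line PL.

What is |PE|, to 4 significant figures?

46.51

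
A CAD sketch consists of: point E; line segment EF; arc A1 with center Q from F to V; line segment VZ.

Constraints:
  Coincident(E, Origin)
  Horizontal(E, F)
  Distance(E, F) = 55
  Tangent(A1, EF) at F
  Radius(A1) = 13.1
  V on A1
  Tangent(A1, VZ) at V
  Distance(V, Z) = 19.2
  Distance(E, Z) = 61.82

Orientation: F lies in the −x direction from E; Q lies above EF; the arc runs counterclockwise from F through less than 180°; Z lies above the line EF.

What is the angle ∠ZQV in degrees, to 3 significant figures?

55.7°

E is at the origin; E and F share the same y with |EF| = 55.0 and F on the −x side, so F = (-55.0, 0.00). A1 meets EF tangentially, so QF is at right angles to EF, so Q = F + (0, 13.1) = (-55.0, 13.1). Since QV ⟂ VZ (tangency), |QZ| = √(13.1² + 19.2²) = 23.2 regardless of where V sits on A1. So Z lies on both circle(E, 61.82) and circle(Q, 23.2); the above-EF intersection is Z = (-50.3, 35.9). V is the foot of the tangent from Z: V = (-42.9, 18.2).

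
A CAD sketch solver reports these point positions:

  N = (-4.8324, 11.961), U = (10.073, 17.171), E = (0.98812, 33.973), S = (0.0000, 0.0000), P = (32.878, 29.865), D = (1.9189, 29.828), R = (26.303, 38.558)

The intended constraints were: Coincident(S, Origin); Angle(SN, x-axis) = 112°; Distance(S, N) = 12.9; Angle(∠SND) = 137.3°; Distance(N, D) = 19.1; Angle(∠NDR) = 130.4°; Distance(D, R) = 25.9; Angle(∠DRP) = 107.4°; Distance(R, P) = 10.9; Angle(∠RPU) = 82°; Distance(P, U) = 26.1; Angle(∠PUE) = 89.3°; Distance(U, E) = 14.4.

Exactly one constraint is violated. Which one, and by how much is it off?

Distance(U, E) = 14.4 — off by 4.70.

S = (0.00, 0.00) ✓; SN at 112.0° ✓; |SN| = 12.90 ✓; ∠SND = 137.3° ✓; |ND| = 19.10 ✓; ∠NDR = 130.4° ✓; |DR| = 25.90 ✓; ∠DRP = 107.4° ✓; |RP| = 10.90 ✓; ∠RPU = 82.00° ✓; |PU| = 26.10 ✓; ∠PUE = 89.30° ✓; |UE| = 19.10 ✗.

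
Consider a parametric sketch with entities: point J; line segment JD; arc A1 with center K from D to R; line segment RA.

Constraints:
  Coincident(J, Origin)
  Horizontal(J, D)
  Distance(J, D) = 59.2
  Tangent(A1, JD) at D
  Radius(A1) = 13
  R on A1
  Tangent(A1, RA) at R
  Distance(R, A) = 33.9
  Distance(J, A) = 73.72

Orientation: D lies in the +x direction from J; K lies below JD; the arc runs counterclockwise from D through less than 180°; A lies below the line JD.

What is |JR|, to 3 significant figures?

49.4

Checks: ∠(KD, DJ) = 90.00° ✓; |KD| = 13.00 ✓; |KR| = 13.00 ✓; ∠(KR, RA) = 90.00° ✓; |RA| = 33.90 ✓; |JA| = 73.72 ✓.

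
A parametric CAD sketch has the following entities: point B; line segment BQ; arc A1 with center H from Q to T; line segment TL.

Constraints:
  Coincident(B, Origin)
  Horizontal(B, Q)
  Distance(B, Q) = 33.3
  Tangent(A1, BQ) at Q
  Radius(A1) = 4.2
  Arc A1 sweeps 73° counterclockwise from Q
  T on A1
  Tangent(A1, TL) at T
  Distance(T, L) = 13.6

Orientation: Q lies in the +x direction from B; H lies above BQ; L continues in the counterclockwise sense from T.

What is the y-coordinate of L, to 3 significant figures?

16.0

B is at the origin; BQ is horizontal with |BQ| = 33.3 and Q on the +x side, so Q = (33.3, 0.00). Since A1 is tangent to BQ there, HQ ⟂ BQ, so H = Q + (0, 4.2) = (33.3, 4.20). On A1, Q sits at bearing -90° from H; a 73° counterclockwise sweep puts T at bearing -17°, so T = H + 4.2·(cos -17°, sin -17°) = (37.3, 2.97). The tangent condition forces HT to be normal to TL, so TL runs along (−sin -17°, cos -17°); with |TL| = 13.6, L = (41.3, 16.0). So L.y = 16.0.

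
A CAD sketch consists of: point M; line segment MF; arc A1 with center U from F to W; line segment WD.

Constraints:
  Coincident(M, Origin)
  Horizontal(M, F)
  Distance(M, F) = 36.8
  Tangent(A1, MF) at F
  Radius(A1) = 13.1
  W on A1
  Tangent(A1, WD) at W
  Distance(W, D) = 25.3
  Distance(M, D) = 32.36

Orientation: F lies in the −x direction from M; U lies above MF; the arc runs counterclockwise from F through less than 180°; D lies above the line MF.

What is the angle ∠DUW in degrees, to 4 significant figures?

62.63°

M is at the origin; M and F share the same y with |MF| = 36.8 and F on the −x side, so F = (-36.80, 0.000). The tangent condition forces UF to be normal to MF, so U = F + (0, 13.1) = (-36.80, 13.10). Since UW ⟂ WD (tangency), |UD| = √(13.1² + 25.3²) = 28.49 regardless of where W sits on A1. So D lies on both circle(M, 32.36) and circle(U, 28.49); the above-MF intersection is D = (-13.45, 29.43). W is the foot of the tangent from D: W = (-25.20, 7.020).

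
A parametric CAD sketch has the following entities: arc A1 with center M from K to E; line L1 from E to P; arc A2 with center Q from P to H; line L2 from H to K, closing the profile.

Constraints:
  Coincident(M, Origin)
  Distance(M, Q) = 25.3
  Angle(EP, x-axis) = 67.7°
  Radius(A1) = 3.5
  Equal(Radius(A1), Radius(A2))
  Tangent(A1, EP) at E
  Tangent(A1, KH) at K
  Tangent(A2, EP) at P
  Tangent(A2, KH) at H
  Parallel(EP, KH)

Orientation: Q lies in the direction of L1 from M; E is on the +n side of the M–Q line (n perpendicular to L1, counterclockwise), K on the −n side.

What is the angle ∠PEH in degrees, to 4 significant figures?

15.47°

The slot axis is L1's direction at 67.7°, so u = (cos 67.7°, sin 67.7°) = (0.3795, 0.9252) and n = (−sin 67.7°, cos 67.7°) = (-0.9252, 0.3795). M is at the origin and Q lies 25.3 along u from M, so Q = 25.3·u = (9.600, 23.41). Tangency of A1 to both parallel lines with radius 3.5 puts E and K at M ± 3.5·n: E = (-3.238, 1.328), K = (3.238, -1.328). Equal radii place P and H the same way about Q: P = Q + 3.5·n = (6.362, 24.74), H = Q − 3.5·n = (12.84, 22.08). Then cos ∠PEH = EP·EH / (|EP||EH|), giving 15.47°.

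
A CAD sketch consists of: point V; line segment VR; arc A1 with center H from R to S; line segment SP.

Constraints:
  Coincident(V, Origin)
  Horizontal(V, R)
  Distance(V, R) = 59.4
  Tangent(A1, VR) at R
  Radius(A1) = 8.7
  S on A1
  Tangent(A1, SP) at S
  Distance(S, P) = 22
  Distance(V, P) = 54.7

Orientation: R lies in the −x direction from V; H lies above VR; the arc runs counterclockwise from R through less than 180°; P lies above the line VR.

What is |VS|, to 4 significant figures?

51.35

V is at the origin; VR is horizontal with |VR| = 59.4 and R on the −x side, so R = (-59.40, 0.000). Tangency of A1 to VR means the radius HR is perpendicular to VR, so H = R + (0, 8.7) = (-59.40, 8.700). Since HS ⟂ SP (tangency), |HP| = √(8.7² + 22.0²) = 23.66 regardless of where S sits on A1. So P lies on both circle(V, 54.7) and circle(H, 23.66); the above-VR intersection is P = (-46.62, 28.61). S is the foot of the tangent from P: S = (-50.86, 7.023).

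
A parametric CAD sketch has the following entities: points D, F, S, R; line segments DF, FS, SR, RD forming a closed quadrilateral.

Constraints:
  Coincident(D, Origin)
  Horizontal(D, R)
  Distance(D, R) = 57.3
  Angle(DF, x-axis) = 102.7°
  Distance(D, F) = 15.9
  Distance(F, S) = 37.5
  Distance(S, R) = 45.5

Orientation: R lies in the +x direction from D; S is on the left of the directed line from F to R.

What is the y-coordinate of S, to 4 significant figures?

35.17

Checks: |FS| = 37.50 ✓; |SR| = 45.50 ✓.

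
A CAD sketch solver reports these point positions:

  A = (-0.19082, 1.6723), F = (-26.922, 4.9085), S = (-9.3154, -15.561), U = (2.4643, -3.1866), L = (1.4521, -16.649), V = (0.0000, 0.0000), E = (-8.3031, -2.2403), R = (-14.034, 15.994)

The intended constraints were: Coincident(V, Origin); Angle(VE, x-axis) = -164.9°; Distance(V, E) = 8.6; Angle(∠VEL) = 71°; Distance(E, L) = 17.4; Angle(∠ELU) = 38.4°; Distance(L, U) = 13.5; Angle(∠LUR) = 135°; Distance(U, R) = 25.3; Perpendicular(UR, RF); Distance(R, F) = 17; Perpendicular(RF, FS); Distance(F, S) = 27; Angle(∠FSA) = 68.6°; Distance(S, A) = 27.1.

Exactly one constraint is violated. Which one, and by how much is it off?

Distance(S, A) = 27.1 — off by 7.60.

V = (0.00, 0.00) ✓; VE at -164.9° ✓; |VE| = 8.600 ✓; ∠VEL = 71.00° ✓; |EL| = 17.40 ✓; ∠ELU = 38.40° ✓; |LU| = 13.50 ✓; ∠LUR = 135.0° ✓; |UR| = 25.30 ✓; ∠(UR, RF) = 90.00° ✓; |RF| = 17.00 ✓; ∠(RF, FS) = 90.00° ✓; |FS| = 27.00 ✓; ∠FSA = 68.60° ✓; |SA| = 19.50 ✗.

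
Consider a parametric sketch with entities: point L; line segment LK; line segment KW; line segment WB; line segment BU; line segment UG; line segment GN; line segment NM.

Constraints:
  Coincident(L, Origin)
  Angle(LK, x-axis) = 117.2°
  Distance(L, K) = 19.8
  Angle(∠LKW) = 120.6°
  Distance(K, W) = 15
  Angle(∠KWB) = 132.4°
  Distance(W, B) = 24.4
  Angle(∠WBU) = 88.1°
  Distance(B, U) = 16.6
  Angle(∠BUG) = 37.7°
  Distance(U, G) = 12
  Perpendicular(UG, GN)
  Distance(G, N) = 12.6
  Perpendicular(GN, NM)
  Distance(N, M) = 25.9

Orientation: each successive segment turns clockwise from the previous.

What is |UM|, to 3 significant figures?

18.8

L is at the origin; LK runs at 117.2° with length 19.8, so K = (-9.05, 17.6). ∠LKW = 120.6° gives KW at 57.8° from the x-axis; with |KW| = 15.0, W = (-1.06, 30.3). ∠KWB = 132.4° gives WB at 10.2° from the x-axis; with |WB| = 24.4, B = (23.0, 34.6). ∠WBU = 88.1° gives BU at -81.7° from the x-axis; with |BU| = 16.6, U = (25.4, 18.2). ∠BUG = 37.7° gives UG at 136° from the x-axis; with |UG| = 12.0, G = (16.7, 26.5). UG is perpendicular to GN, so GN runs at 46.0°; with |GN| = 12.6, N = (25.5, 35.6). GN ⟂ NM, so NM runs at -44.0°; with |NM| = 25.9, M = (44.1, 17.6). Then |UM| = |M − U| = 18.8.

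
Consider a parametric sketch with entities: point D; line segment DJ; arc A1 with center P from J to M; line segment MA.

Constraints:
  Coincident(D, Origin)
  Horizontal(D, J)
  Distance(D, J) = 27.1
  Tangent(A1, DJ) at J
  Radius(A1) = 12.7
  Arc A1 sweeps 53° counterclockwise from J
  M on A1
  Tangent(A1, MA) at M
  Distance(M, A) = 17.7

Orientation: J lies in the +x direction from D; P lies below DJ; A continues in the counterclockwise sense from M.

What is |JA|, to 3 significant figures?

28.3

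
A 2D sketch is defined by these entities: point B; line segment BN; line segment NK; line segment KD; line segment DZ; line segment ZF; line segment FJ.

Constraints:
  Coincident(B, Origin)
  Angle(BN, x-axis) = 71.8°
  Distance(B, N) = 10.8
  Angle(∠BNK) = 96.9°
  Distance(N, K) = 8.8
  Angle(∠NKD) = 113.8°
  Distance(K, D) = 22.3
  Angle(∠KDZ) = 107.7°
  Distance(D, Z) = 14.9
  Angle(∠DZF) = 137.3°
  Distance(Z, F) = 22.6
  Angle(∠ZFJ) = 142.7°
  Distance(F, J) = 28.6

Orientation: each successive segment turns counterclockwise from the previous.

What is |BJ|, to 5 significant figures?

37.063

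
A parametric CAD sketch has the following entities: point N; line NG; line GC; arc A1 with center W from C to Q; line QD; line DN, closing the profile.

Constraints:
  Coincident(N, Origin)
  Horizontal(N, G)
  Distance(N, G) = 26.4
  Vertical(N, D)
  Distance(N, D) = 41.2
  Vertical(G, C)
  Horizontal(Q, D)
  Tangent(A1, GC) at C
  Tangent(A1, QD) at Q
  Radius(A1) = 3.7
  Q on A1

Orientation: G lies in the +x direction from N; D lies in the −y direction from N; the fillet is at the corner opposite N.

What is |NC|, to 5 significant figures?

45.861

N is at the origin; N and G share the same y with |NG| = 26.4 and G on the +x side, so G = (26.400, 0.0000). ND is vertical with |ND| = 41.2 and D on the −y side, so D = (0.0000, -41.200). The virtual corner opposite N is at (26.400, -41.200). A1 meets GC tangentially, so WC is at right angles to GC and the tangent condition forces WQ to be normal to QD, with radius 3.7, so the center W sits 3.7 in from both sides at W = (22.700, -37.500). That places the tangent points at C = (26.400, -37.500) on GC and Q = (22.700, -41.200) on QD. Then |NC| = |C − N| = 45.861.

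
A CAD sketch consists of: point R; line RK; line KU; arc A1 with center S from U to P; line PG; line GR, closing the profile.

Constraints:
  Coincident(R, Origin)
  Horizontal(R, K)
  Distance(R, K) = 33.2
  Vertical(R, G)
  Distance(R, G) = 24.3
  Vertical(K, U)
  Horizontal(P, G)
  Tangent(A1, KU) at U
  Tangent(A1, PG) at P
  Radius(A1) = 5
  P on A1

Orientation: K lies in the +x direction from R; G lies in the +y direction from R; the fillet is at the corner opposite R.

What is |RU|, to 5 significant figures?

38.402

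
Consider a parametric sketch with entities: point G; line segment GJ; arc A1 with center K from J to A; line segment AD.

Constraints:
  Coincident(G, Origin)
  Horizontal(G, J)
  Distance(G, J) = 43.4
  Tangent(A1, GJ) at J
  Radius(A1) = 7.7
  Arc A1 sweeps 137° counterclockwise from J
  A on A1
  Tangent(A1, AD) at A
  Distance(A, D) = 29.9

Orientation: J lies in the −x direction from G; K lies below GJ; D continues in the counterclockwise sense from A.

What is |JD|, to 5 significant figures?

37.595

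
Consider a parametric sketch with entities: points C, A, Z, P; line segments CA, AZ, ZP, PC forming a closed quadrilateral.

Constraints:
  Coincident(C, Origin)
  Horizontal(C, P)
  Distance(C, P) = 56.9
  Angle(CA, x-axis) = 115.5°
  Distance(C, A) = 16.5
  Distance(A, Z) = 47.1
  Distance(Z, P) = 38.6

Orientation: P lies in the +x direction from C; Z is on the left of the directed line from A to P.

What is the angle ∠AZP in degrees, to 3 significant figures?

99.7°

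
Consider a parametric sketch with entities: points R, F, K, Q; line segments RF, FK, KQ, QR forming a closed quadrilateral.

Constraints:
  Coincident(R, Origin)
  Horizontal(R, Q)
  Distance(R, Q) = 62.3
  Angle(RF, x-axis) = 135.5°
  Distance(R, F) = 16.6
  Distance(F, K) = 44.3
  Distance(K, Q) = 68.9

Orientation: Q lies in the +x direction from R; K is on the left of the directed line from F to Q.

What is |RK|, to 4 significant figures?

49.99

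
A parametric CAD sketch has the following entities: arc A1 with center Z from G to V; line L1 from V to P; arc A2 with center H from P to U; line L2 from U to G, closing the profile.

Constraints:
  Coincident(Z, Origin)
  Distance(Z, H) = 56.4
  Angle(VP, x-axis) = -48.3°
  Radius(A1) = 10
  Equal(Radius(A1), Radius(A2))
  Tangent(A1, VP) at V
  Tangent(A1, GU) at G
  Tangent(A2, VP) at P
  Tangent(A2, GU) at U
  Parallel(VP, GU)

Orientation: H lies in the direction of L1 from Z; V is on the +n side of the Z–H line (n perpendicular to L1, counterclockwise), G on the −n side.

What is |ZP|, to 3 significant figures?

57.3

Tangency of A1 to both parallel lines with radius 10.0 puts V and G at Z ± 10.0·n: V = (7.47, 6.65), G = (-7.47, -6.65). Equal radii place P and U the same way about H: P = H + 10.0·n = (45.0, -35.5), U = H − 10.0·n = (30.1, -48.8). Then |ZP| = |P − Z| = 57.3.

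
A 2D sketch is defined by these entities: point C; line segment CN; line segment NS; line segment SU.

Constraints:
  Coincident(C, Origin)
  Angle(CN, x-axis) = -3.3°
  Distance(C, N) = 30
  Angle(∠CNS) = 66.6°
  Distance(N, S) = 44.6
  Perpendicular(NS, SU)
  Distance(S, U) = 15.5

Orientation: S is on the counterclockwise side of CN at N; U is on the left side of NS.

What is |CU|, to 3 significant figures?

34.8

C is at the origin; CN runs at -3.3° with length 30.0, so N = 30.0·(cos -3.3°, sin -3.3°) = (30.0, -1.73). ∠CNS = 66.6°, so NS runs at -3.3° + (180° − 66.6°) = 110° from the x-axis; with |NS| = 44.6, S = N + 44.6·(cos 110°, sin 110°) = (14.6, 40.2). NS is perpendicular to SU; with |SU| = 15.5 on the left of NS, U = S + 15.5·(-0.939, -0.344) = (0.0671, 34.8). Then |CU| = |U − C| = 34.8.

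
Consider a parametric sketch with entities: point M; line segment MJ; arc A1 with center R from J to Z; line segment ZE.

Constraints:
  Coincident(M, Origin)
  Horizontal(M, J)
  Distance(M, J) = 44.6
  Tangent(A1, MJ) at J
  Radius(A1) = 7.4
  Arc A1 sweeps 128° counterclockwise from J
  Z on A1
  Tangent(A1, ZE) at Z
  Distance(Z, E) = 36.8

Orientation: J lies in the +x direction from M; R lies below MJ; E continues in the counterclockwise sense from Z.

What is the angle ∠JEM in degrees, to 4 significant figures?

33.97°

On A1, J sits at bearing 90° from R; a 128° counterclockwise sweep puts Z at bearing 218°, so Z = R + 7.4·(cos 218°, sin 218°) = (38.77, -11.96). The tangent condition forces RZ to be normal to ZE, so ZE runs along (−sin 218°, cos 218°); with |ZE| = 36.8, E = (61.43, -40.95). Then cos ∠JEM = EJ·EM / (|EJ||EM|), giving 33.97°.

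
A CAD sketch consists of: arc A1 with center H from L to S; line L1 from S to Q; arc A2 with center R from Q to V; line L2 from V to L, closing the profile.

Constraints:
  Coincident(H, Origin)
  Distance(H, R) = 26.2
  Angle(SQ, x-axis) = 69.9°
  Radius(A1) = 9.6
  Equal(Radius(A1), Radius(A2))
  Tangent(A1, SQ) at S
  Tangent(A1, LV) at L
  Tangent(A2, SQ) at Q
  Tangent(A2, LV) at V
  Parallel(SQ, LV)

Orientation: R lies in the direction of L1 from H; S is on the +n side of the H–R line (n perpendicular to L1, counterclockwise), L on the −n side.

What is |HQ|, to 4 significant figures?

27.90

Tangency of A1 to both parallel lines with radius 9.6 puts S and L at H ± 9.6·n: S = (-9.015, 3.299), L = (9.015, -3.299). Equal radii place Q and V the same way about R: Q = R + 9.6·n = (-0.01142, 27.90), V = R − 9.6·n = (18.02, 21.31). Then |HQ| = |Q − H| = 27.90.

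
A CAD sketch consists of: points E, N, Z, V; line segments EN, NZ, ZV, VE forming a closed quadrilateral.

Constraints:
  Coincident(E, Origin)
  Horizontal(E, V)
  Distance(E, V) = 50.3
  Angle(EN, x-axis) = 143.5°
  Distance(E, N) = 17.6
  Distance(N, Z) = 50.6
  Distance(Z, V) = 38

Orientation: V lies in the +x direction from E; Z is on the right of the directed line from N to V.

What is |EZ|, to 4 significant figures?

33.28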